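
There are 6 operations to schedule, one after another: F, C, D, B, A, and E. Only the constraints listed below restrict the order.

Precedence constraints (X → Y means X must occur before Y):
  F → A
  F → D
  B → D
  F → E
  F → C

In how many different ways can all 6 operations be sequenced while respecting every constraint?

2 operations have no prerequisites (F, B), so any of them could come first.
Enumerating by repeatedly choosing an available operation (one whose prerequisites are all placed) gives 84 distinct complete orderings.

84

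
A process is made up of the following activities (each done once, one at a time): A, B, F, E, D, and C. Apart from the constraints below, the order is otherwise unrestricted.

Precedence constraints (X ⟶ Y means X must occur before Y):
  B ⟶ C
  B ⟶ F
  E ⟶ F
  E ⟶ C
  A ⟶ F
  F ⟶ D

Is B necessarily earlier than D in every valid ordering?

Yes

Chaining the stated constraints: B → F → D.
So B must precede D in any valid ordering.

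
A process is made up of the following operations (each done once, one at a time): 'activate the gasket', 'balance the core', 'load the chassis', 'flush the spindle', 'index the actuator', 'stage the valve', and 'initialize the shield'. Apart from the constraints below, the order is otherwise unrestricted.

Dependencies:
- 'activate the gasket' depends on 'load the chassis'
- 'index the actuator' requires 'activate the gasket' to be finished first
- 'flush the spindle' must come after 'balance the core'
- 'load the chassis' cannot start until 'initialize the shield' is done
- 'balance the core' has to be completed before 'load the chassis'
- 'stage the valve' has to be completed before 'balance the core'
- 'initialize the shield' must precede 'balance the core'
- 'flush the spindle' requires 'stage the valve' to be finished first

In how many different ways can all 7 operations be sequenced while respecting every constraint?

8

2 operations have no prerequisites ('stage the valve', 'initialize the shield'), so any of them could come first.
Counting all ways to extend the partial order to a total order gives 8.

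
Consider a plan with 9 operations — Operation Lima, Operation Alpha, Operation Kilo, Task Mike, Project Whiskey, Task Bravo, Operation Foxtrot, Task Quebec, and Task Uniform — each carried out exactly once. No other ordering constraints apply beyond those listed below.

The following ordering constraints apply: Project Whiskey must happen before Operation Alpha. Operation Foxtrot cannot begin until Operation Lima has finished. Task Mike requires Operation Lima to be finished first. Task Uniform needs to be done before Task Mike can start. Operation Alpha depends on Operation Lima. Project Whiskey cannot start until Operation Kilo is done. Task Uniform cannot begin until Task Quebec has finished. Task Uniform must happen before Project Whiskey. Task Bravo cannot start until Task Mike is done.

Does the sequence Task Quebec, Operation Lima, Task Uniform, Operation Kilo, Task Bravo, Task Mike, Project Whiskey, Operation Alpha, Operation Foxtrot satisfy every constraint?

No

Here Task Mike comes after Task Bravo.
But one of the constraints requires Task Mike before Task Bravo, so this ordering violates it.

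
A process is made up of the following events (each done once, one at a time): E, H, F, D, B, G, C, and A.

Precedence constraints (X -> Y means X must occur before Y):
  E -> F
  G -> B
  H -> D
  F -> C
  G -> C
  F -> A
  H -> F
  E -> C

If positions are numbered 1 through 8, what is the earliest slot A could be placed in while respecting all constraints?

Working backwards through the constraints from A, its full set of required predecessors is E, H, F — 3 of them.
So at minimum 3 events come before A, putting A no earlier than position 4. That position is achievable by scheduling exactly those predecessors first.

4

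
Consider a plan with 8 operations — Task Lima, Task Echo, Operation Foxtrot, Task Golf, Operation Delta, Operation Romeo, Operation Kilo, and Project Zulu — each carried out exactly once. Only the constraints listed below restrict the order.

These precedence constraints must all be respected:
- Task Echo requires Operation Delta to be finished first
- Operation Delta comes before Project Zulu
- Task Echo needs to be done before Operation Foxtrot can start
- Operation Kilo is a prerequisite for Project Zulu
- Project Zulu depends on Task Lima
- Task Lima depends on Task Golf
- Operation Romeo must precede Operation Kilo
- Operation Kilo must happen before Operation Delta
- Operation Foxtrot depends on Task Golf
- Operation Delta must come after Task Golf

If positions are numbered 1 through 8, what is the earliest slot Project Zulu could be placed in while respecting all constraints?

The operations that are forced before Project Zulu, directly or transitively, are Task Lima, Task Golf, Operation Delta, Operation Romeo, Operation Kilo. That's 5 operations.
With 5 mandatory predecessors, the earliest Project Zulu can sit is position 5+1 = 6, and placing just those 5 first achieves it.

6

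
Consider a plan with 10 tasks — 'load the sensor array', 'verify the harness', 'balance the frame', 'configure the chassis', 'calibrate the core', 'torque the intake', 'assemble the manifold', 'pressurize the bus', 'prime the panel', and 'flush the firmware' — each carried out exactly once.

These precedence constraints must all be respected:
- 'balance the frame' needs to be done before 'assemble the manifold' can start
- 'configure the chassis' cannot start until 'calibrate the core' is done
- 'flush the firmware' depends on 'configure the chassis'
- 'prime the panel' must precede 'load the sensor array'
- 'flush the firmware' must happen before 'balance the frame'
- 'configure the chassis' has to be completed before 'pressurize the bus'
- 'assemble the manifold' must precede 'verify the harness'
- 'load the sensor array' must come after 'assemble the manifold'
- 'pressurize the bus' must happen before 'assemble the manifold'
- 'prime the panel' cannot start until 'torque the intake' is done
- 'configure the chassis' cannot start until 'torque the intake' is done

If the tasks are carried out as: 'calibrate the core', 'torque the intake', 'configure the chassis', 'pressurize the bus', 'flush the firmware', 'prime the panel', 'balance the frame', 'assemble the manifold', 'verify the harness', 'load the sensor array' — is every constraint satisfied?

Yes

Going through the constraints one by one, each required predecessor appears earlier in the sequence than its dependent — e.g. 'pressurize the bus' (position 4) is before 'assemble the manifold' (position 8), as required.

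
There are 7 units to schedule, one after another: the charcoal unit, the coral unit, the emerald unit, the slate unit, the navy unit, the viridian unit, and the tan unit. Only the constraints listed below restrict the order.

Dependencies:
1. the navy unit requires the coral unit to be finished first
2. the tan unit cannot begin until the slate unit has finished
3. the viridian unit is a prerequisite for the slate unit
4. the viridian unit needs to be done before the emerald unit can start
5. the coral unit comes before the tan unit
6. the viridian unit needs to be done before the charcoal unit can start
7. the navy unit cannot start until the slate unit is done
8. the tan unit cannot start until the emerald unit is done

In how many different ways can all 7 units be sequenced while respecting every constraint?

109

2 units have no prerequisites (the coral unit, the viridian unit), so any of them could come first.
Enumerating by repeatedly choosing an available unit (one whose prerequisites are all placed) gives 109 distinct complete orderings.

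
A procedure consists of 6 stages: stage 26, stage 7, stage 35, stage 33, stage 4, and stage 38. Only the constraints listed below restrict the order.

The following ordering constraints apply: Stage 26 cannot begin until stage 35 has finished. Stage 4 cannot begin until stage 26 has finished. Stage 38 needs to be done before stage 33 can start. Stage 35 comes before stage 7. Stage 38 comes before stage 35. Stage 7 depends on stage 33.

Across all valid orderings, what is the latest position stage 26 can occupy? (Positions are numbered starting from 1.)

Following the constraints forward from stage 26, its only required successor is stage 4.
So at least 1 stage follows stage 26, putting stage 26 no later than position 5. That position is achievable by scheduling everything else first.

5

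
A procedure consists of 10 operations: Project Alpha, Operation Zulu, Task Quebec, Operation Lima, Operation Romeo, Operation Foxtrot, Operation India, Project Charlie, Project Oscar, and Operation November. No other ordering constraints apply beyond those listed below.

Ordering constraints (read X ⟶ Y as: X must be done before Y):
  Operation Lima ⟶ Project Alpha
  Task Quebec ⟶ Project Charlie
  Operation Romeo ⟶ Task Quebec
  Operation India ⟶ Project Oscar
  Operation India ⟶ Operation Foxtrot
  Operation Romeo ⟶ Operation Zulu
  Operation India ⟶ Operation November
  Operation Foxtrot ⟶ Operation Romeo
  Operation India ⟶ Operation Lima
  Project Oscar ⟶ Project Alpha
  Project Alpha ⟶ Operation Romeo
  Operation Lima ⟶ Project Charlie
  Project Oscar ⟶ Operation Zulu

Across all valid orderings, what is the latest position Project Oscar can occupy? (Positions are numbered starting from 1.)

The operations that are forced after Project Oscar, directly or by a chain of constraints, are Project Alpha, Operation Zulu, Task Quebec, Operation Romeo, Project Charlie. That's 5 operations.
With 5 mandatory successors out of 10 operations total, the latest slot for Project Oscar is 10−5 = 5, and it's reachable by doing all non-successors before Project Oscar.

5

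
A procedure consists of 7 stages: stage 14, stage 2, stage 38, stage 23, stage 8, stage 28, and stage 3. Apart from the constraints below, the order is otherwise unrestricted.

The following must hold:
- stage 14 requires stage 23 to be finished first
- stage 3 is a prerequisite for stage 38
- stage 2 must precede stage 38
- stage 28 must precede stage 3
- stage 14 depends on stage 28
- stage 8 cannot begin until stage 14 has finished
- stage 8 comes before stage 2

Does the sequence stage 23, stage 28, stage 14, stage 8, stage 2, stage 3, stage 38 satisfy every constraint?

Yes

Every stated constraint is respected: stage 28 sits at position 2, ahead of stage 3 at position 6, and each of the other listed pairs likewise has the predecessor earlier in the sequence.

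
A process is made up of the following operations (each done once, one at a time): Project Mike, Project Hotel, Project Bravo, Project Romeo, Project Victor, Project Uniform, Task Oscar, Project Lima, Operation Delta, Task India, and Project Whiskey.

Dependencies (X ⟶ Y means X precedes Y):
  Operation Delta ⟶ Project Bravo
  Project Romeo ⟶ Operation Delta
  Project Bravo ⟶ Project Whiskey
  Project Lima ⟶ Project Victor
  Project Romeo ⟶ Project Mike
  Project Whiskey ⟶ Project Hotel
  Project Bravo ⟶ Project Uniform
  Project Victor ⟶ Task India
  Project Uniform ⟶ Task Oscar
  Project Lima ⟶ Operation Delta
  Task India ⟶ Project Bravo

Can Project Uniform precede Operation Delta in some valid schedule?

No

There is a dependency chain Operation Delta → Project Bravo → Project Uniform, so Project Uniform always comes after Operation Delta.
So no valid ordering can have Project Uniform before Operation Delta.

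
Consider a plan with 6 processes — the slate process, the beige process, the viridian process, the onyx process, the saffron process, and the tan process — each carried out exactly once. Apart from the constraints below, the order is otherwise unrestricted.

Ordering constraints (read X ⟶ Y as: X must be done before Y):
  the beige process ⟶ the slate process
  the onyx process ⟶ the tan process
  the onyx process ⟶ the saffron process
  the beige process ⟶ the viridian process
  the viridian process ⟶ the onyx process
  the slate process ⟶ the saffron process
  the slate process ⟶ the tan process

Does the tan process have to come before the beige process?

No

In fact the dependencies run the other way: the beige process → the slate process → the tan process.
So the tan process does not have to come before the beige process — it cannot.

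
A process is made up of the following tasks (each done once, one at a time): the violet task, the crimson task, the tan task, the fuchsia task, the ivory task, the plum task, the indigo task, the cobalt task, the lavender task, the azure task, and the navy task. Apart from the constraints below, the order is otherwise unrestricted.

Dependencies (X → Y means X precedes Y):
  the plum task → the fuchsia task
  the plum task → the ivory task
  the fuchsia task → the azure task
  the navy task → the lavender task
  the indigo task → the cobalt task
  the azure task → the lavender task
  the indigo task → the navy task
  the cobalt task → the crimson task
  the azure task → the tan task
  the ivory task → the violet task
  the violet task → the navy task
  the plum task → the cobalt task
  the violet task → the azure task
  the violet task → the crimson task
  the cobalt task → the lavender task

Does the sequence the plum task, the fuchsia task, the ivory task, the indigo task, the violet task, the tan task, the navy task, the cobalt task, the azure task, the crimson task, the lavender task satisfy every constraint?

No

The sequence places the tan task ahead of the azure task.
But one of the constraints requires the azure task before the tan task, so this ordering violates it.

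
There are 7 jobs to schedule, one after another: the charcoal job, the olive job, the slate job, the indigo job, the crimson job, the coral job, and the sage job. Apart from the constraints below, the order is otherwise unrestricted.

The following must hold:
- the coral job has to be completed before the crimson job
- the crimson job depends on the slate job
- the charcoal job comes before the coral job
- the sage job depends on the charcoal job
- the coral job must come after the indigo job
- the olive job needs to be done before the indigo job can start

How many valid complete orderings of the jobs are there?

69

The jobs with no prerequisites are the charcoal job, the olive job, the slate job; any of them can be placed first.
Counting all ways to extend the partial order to a total order gives 69.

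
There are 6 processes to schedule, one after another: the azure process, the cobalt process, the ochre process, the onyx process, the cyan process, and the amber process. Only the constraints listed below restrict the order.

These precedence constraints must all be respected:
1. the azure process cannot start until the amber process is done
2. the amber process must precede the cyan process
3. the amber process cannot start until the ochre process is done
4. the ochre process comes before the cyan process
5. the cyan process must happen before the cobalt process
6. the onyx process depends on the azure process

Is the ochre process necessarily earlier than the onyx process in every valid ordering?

Yes

There is a constraint chain the ochre process → the amber process → the azure process → the onyx process.
Hence the ochre process necessarily comes before the onyx process.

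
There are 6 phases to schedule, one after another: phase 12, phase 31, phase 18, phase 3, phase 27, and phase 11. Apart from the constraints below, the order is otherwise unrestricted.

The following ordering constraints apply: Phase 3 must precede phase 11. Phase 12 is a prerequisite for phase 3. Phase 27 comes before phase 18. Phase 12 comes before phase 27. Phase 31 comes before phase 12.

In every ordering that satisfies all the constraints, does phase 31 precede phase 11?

Following the dependencies: phase 31 → phase 12 → phase 3 → phase 11.
Hence phase 31 necessarily comes before phase 11.

Yes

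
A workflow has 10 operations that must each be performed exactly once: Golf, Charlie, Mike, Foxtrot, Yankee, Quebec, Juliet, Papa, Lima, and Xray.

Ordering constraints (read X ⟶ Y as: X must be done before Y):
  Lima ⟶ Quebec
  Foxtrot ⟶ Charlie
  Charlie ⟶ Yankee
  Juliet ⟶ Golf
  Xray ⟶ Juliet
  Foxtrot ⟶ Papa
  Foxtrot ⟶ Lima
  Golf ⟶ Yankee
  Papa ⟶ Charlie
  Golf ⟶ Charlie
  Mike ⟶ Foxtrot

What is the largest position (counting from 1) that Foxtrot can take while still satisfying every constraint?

Every operation that must follow Foxtrot has to come after it. Tracing all chains starting from Foxtrot, those operations are: Charlie, Yankee, Quebec, Papa, Lima — 5 in total.
With 5 mandatory successors out of 10 operations total, the latest slot for Foxtrot is 10−5 = 5, and it's reachable by doing all non-successors before Foxtrot.

5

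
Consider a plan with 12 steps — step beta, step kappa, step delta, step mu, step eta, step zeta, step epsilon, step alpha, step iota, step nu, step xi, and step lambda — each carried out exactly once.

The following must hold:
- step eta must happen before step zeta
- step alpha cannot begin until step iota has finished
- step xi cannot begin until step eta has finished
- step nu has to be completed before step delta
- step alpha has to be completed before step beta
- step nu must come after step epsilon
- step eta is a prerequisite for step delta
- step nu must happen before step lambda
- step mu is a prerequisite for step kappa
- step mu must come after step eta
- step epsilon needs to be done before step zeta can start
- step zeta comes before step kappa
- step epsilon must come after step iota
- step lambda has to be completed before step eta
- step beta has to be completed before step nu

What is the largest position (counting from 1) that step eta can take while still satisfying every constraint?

7

Following every chain forward from step eta, the steps that must come later are step kappa, step delta, step mu, step zeta, step xi — 5 of them.
So at least 5 steps follow step eta, putting step eta no later than position 7. That position is achievable by scheduling everything else first.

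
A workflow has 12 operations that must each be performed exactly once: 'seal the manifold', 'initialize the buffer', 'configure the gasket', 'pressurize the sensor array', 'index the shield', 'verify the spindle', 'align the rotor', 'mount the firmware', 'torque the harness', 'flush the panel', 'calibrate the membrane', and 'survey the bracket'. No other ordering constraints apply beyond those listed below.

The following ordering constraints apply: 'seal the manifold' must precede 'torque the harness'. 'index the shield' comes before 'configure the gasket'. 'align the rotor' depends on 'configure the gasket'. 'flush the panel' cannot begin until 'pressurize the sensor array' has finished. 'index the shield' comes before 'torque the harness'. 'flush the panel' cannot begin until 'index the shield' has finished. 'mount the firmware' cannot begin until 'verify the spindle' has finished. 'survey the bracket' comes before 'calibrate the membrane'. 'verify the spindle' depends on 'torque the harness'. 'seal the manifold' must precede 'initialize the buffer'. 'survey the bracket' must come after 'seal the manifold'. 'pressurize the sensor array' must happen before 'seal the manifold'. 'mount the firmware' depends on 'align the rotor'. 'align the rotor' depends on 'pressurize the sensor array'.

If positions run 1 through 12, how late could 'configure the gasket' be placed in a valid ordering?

Every operation that must follow 'configure the gasket' has to come after it. Tracing all chains starting from 'configure the gasket', those operations are: 'align the rotor', 'mount the firmware' — 2 in total.
With 2 mandatory successors out of 12 operations total, the latest slot for 'configure the gasket' is 12−2 = 10, and it's reachable by doing all non-successors before 'configure the gasket'.

10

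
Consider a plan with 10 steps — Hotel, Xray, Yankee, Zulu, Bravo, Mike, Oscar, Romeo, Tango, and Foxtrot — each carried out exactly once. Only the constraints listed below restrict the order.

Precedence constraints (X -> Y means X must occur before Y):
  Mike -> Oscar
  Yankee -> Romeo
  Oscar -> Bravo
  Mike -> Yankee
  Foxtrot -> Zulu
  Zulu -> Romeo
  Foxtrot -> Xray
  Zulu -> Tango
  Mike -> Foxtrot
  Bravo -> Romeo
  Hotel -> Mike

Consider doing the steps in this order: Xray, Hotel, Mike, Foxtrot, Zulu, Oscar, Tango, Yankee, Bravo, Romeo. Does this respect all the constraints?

Here Foxtrot comes after Xray.
Since Foxtrot is required before Xray, the ordering is invalid.

No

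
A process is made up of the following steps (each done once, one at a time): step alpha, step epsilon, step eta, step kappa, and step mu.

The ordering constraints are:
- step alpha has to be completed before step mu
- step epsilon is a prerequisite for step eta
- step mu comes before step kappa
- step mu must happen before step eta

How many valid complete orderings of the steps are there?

2 steps have no prerequisites (step alpha, step epsilon), so any of them could come first.
Counting all ways to extend the partial order to a total order gives 7.

7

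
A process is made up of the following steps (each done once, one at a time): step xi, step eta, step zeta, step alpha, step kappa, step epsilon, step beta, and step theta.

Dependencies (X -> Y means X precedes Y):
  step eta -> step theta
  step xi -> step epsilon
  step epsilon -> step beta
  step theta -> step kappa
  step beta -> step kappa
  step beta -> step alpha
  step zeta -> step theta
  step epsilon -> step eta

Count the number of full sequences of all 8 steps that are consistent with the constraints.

The steps with no prerequisites are step xi, step zeta; any of them can be placed first.
Systematically extending each partial ordering one step at a time and counting, there are 46 complete orderings.

46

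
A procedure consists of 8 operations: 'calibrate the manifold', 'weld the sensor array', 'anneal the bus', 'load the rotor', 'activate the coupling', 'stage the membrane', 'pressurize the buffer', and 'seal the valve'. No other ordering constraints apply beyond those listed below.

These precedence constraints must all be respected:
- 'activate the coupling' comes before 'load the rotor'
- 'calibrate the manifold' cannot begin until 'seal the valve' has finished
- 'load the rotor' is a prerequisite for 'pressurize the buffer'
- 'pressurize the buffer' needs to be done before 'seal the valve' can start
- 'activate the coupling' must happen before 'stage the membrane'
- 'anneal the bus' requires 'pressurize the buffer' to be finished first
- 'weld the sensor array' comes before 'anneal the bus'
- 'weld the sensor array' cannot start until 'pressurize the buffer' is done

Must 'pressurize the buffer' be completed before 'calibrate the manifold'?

Yes

Chaining the stated constraints: 'pressurize the buffer' → 'seal the valve' → 'calibrate the manifold'.
So 'pressurize the buffer' must precede 'calibrate the manifold' in any valid ordering.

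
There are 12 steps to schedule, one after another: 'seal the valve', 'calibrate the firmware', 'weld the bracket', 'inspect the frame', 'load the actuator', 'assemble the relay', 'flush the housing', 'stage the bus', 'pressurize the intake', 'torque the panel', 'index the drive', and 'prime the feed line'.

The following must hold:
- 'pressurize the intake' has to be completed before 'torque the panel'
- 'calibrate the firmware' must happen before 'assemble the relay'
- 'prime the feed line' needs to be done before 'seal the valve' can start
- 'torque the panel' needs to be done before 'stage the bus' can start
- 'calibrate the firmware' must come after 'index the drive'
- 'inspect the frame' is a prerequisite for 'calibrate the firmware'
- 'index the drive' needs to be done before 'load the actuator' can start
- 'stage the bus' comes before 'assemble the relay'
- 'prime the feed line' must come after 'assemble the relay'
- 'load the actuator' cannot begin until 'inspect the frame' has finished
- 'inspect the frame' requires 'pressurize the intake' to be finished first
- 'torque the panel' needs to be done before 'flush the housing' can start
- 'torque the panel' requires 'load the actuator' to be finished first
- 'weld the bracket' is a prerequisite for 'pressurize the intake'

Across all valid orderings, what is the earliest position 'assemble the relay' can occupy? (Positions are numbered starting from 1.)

9

Working backwards through the constraints from 'assemble the relay', its full set of required predecessors is 'calibrate the firmware', 'weld the bracket', 'inspect the frame', 'load the actuator', 'stage the bus', 'pressurize the intake', 'torque the panel', 'index the drive' — 8 of them.
With 8 mandatory predecessors, the earliest 'assemble the relay' can sit is position 8+1 = 9, and placing just those 8 first achieves it.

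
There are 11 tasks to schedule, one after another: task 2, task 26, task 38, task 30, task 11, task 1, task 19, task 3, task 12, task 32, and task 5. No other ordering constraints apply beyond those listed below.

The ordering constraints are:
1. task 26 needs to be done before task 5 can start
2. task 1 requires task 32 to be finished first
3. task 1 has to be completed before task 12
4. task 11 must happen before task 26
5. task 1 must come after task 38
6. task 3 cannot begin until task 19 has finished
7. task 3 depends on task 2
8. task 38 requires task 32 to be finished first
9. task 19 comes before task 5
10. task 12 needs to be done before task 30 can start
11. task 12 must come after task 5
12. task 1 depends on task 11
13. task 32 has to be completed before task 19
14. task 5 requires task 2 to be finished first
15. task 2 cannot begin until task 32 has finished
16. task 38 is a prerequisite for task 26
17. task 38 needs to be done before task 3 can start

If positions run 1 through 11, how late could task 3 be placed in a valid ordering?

11

Nothing depends on task 3, so it can be the final task, position 11.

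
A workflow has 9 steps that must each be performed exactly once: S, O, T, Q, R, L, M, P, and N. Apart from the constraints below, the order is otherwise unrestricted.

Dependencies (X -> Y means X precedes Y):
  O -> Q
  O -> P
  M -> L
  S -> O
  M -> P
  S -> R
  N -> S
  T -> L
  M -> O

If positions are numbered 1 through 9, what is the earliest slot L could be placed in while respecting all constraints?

Every step that must precede L has to come before it. Tracing all chains that end at L, those steps are: T, M — 2 in total.
So at minimum 2 steps come before L, putting L no earlier than position 3. That position is achievable by scheduling exactly those predecessors first.

3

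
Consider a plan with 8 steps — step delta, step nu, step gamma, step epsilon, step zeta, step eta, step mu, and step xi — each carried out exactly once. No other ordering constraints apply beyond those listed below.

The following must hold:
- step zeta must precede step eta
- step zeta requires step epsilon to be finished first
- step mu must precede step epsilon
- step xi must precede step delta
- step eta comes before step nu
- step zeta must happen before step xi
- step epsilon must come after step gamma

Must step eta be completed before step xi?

No

No chain of constraints connects step eta to step xi in either direction.
A valid ordering placing step xi before step eta exists, so the answer is no.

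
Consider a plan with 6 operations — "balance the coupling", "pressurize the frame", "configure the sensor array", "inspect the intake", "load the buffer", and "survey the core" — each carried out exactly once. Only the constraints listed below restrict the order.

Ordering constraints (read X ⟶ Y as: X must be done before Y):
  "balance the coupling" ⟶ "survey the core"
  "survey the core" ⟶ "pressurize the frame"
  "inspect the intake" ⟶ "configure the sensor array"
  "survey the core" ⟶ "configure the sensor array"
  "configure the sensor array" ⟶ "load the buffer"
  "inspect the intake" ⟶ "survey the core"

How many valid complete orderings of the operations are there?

The operations with no prerequisites are "balance the coupling", "inspect the intake"; any of them can be placed first.
Enumerating by repeatedly choosing an available operation (one whose prerequisites are all placed) gives 6 distinct complete orderings.

6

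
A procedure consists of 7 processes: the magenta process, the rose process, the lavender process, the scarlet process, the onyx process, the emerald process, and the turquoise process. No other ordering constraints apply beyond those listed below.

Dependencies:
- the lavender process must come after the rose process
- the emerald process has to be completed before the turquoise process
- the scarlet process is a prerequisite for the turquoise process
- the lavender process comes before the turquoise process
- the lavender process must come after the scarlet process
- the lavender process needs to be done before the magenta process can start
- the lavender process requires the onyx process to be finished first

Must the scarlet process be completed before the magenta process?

Following the dependencies: the scarlet process → the lavender process → the magenta process.
So the scarlet process must precede the magenta process in any valid ordering.

Yes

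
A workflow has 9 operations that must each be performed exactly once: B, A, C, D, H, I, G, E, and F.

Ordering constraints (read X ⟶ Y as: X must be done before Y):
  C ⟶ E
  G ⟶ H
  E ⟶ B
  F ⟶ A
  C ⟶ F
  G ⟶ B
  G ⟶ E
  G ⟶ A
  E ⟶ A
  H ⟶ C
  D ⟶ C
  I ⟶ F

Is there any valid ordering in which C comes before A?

The constraints force C before A, so yes — every valid ordering has C earlier.

Yes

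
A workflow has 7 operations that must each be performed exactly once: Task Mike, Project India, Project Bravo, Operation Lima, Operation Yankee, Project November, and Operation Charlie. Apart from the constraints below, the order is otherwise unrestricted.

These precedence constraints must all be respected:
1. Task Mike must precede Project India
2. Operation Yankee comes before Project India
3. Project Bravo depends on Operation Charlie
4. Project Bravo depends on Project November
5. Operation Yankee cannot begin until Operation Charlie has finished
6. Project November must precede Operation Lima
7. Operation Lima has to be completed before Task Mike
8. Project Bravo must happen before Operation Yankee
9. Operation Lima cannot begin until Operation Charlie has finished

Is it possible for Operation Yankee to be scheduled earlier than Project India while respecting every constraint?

The constraints force Operation Yankee before Project India, so yes — every valid ordering has Operation Yankee earlier.

Yes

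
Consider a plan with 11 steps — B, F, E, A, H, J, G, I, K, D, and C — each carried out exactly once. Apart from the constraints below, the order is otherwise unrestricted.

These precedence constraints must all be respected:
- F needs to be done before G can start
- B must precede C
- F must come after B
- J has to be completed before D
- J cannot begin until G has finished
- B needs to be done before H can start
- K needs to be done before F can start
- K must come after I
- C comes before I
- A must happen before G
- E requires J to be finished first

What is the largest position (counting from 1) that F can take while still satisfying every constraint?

Every step that must follow F has to come after it. Tracing all chains starting from F, those steps are: E, J, G, D — 4 in total.
So at least 4 steps follow F, putting F no later than position 7. That position is achievable by scheduling everything else first.

7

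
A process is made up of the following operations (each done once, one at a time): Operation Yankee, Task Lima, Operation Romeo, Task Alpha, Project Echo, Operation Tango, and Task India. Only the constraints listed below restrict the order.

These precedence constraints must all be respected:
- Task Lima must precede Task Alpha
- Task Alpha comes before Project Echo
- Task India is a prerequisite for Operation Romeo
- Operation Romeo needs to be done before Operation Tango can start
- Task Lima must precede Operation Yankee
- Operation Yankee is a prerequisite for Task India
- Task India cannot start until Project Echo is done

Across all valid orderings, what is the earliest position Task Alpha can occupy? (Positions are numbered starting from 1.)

2

Working backwards through the constraints from Task Alpha, its only required predecessor is Task Lima.
With 1 mandatory predecessor, the earliest Task Alpha can sit is position 1+1 = 2, and placing just that one first achieves it.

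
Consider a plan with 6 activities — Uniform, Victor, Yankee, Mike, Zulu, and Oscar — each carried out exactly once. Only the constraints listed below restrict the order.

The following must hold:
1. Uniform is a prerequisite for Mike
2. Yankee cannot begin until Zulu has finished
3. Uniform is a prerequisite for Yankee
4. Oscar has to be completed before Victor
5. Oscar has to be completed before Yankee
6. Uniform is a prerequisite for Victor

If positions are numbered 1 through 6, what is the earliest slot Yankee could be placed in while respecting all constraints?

4

Every activity that must precede Yankee has to come before it. Tracing all chains that end at Yankee, those activities are: Uniform, Zulu, Oscar — 3 in total.
With 3 mandatory predecessors, the earliest Yankee can sit is position 3+1 = 4, and placing just those 3 first achieves it.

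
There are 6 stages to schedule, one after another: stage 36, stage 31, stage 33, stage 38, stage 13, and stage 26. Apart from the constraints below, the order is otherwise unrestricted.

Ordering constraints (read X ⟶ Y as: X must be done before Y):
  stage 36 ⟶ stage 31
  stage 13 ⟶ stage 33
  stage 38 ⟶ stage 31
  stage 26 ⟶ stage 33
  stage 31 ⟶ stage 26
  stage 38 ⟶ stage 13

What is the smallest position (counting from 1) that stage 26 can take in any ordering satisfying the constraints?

The stages that are forced before stage 26, directly or transitively, are stage 36, stage 31, stage 38. That's 3 stages.
So at minimum 3 stages come before stage 26, putting stage 26 no earlier than position 4. That position is achievable by scheduling exactly those predecessors first.

4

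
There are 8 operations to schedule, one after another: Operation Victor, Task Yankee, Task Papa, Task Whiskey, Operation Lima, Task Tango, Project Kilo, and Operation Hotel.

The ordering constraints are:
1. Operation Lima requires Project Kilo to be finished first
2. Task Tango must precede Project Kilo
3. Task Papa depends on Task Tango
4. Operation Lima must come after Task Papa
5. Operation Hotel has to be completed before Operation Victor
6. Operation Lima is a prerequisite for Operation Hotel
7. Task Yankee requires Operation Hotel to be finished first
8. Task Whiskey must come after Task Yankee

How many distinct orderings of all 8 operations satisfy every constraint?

6

Only Task Tango has no prerequisites, so it must go first.
Counting all ways to extend the partial order to a total order gives 6.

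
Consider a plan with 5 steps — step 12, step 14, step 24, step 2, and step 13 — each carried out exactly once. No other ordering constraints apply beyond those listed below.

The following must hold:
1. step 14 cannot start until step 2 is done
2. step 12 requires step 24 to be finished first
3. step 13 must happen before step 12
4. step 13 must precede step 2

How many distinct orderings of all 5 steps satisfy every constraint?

9

The steps with no prerequisites are step 24, step 13; any of them can be placed first.
Enumerating by repeatedly choosing an available step (one whose prerequisites are all placed) gives 9 distinct complete orderings.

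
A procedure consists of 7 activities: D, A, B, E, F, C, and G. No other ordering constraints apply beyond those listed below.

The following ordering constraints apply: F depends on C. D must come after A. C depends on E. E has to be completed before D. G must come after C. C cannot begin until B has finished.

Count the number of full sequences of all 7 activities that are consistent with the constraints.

The activities with no prerequisites are A, B, E; any of them can be placed first.
Counting all ways to extend the partial order to a total order gives 76.

76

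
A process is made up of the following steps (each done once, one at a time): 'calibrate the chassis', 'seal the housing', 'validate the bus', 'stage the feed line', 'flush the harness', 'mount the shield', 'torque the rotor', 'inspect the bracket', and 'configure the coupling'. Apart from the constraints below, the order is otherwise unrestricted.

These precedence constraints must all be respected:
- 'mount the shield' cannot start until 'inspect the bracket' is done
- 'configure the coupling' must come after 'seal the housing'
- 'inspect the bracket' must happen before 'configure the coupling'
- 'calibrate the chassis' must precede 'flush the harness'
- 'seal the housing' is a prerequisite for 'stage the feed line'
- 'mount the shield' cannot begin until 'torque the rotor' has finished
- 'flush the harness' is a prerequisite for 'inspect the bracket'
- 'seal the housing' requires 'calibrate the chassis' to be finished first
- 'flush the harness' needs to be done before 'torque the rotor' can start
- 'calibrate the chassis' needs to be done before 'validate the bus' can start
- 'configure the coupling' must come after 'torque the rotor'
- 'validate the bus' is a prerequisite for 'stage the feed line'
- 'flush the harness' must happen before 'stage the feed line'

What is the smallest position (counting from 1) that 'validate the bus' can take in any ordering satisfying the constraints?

The only step forced before 'validate the bus' (directly or transitively) is 'calibrate the chassis'.
With 1 mandatory predecessor, the earliest 'validate the bus' can sit is position 1+1 = 2, and placing just that one first achieves it.

2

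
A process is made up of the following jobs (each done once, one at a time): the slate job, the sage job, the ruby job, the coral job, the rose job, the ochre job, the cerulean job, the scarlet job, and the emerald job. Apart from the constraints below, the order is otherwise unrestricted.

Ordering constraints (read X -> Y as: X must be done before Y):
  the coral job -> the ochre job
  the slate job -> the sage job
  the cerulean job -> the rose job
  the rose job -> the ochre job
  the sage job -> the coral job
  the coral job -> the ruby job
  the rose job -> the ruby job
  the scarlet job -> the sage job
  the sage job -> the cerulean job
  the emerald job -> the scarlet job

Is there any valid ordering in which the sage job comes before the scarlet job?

The constraints give a chain the scarlet job → the sage job, which forces the scarlet job before the sage job.
Hence the sage job can never be scheduled before the scarlet job.

No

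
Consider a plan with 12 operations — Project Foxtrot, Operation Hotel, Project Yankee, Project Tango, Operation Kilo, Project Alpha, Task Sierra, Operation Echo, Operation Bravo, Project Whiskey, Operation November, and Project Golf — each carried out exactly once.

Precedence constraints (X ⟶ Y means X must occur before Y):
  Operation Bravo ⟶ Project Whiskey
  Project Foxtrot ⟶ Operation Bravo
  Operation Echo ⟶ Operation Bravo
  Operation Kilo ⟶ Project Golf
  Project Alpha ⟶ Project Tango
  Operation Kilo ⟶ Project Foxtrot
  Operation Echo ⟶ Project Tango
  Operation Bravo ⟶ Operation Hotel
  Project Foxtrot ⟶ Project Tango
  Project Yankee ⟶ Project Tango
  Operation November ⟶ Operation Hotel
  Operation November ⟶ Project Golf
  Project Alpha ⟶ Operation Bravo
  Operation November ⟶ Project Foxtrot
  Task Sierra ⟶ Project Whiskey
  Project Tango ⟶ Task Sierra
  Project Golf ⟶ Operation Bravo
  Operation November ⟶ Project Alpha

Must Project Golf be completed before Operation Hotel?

There is a constraint chain Project Golf → Operation Bravo → Operation Hotel.
So Project Golf must precede Operation Hotel in any valid ordering.

Yes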